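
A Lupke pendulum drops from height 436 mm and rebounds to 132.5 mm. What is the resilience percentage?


Resilience = h_rebound / h_drop * 100
= 132.5 / 436 * 100
= 30.4%

30.4%


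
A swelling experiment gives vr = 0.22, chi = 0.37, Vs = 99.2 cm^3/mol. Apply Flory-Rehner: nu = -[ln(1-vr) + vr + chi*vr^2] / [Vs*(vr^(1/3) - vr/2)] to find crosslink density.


ln(1 - vr) = ln(1 - 0.22) = -0.2485
Numerator = -((-0.2485) + 0.22 + 0.37 * 0.22^2) = 0.0106
Denominator = 99.2 * (0.22^(1/3) - 0.22/2) = 48.9732
nu = 0.0106 / 48.9732 = 2.1549e-04 mol/cm^3

2.1549e-04 mol/cm^3


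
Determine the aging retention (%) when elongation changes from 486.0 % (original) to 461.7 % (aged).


Retention = aged / original * 100
= 461.7 / 486.0 * 100
= 95.0%

95.0%


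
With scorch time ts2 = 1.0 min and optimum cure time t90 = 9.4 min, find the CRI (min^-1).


CRI = 100 / (t90 - ts2)
= 100 / (9.4 - 1.0)
= 100 / 8.4
= 11.9 min^-1

11.9 min^-1


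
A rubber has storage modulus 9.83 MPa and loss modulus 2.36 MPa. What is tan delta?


tan delta = E'' / E'
= 2.36 / 9.83
= 0.2401

tan delta = 0.2401


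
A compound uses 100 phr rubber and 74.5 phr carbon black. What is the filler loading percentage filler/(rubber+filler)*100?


Filler % = filler / (rubber + filler) * 100
= 74.5 / (100 + 74.5) * 100
= 74.5 / 174.5 * 100
= 42.69%

42.69%


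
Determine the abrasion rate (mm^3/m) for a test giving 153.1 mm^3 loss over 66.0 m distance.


Rate = volume_loss / distance
= 153.1 / 66.0
= 2.32 mm^3/m

2.32 mm^3/m


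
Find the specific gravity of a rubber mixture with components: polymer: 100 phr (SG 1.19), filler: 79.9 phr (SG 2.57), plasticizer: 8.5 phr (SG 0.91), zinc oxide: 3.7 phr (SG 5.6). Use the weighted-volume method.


Sum of weights = 192.1
Volume contributions:
  polymer: 100/1.19 = 84.0336
  filler: 79.9/2.57 = 31.0895
  plasticizer: 8.5/0.91 = 9.3407
  zinc oxide: 3.7/5.6 = 0.6607
Sum of volumes = 125.1245
SG = 192.1 / 125.1245 = 1.535

SG = 1.535


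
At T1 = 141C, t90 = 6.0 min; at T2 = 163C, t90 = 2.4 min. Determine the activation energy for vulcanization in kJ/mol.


T1 = 414.15 K, T2 = 436.15 K
1/T1 - 1/T2 = 1.2179e-04
ln(t1/t2) = ln(6.0/2.4) = 0.9163
Ea = 8.314 * 0.9163 / 1.2179e-04 = 62548.1077 J/mol
Ea = 62.55 kJ/mol

62.55 kJ/mol


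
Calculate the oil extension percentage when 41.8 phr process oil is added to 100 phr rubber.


Oil % = oil / (100 + oil) * 100
= 41.8 / (100 + 41.8) * 100
= 41.8 / 141.8 * 100
= 29.48%

29.48%


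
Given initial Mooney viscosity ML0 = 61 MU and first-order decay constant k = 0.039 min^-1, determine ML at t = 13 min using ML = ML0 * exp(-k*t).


ML = ML0 * exp(-k * t)
ML = 61 * exp(-0.039 * 13)
ML = 61 * 0.6023
ML = 36.74 MU

36.74 MU


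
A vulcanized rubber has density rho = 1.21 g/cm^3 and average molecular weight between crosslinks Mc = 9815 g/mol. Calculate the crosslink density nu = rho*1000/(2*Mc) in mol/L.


nu = rho * 1000 / (2 * Mc)
nu = 1.21 * 1000 / (2 * 9815)
nu = 1210.0 / 19630
nu = 0.0616 mol/L

0.0616 mol/L


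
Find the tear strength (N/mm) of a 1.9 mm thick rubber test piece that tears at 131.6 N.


Tear strength = force / thickness
= 131.6 / 1.9
= 69.26 N/mm

69.26 N/mm


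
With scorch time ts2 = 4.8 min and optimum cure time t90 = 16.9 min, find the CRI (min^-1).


CRI = 100 / (t90 - ts2)
= 100 / (16.9 - 4.8)
= 100 / 12.1
= 8.26 min^-1

8.26 min^-1


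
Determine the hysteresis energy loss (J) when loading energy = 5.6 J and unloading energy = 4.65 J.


Hysteresis loss = loading - unloading
= 5.6 - 4.65
= 0.95 J

0.95 J


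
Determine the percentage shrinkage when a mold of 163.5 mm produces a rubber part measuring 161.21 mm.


Shrinkage = (mold - part) / mold * 100
= (163.5 - 161.21) / 163.5 * 100
= 2.29 / 163.5 * 100
= 1.4%

1.4%


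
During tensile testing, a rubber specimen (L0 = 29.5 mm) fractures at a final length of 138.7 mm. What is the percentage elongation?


Elongation = (Lf - L0) / L0 * 100
= (138.7 - 29.5) / 29.5 * 100
= 109.2 / 29.5 * 100
= 370.2%

370.2%


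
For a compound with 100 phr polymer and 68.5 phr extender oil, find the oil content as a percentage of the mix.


Oil % = oil / (100 + oil) * 100
= 68.5 / (100 + 68.5) * 100
= 68.5 / 168.5 * 100
= 40.65%

40.65%


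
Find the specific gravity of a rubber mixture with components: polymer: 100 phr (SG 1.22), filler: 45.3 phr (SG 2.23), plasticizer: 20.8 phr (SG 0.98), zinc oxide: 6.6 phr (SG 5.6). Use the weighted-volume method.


Sum of weights = 172.7
Volume contributions:
  polymer: 100/1.22 = 81.9672
  filler: 45.3/2.23 = 20.3139
  plasticizer: 20.8/0.98 = 21.2245
  zinc oxide: 6.6/5.6 = 1.1786
Sum of volumes = 124.6842
SG = 172.7 / 124.6842 = 1.385

SG = 1.385


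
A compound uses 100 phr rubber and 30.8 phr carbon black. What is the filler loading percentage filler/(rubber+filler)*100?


Filler % = filler / (rubber + filler) * 100
= 30.8 / (100 + 30.8) * 100
= 30.8 / 130.8 * 100
= 23.55%

23.55%


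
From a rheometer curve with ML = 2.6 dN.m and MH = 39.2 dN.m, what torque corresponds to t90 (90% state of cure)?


M90 = ML + 0.9 * (MH - ML)
M90 = 2.6 + 0.9 * (39.2 - 2.6)
M90 = 2.6 + 0.9 * 36.6
M90 = 35.54 dN.m

35.54 dN.m


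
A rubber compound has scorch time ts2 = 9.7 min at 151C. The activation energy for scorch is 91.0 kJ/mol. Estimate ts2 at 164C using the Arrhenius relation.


Convert temperatures: T1 = 151 + 273.15 = 424.15 K, T2 = 164 + 273.15 = 437.15 K
ts2_new = 9.7 * exp(91000 / 8.314 * (1/437.15 - 1/424.15))
1/T2 - 1/T1 = -7.0112e-05
ts2_new = 4.5 min

4.5 min


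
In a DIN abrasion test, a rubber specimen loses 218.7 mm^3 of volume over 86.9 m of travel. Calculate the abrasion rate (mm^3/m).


Rate = volume_loss / distance
= 218.7 / 86.9
= 2.517 mm^3/m

2.517 mm^3/m


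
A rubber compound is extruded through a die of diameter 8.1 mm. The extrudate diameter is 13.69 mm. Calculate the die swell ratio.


Die swell ratio = D_extrudate / D_die
= 13.69 / 8.1
= 1.69

Die swell = 1.69


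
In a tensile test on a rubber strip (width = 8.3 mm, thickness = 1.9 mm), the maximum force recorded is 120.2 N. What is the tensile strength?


Area = width * thickness = 8.3 * 1.9 = 15.77 mm^2
TS = force / area = 120.2 / 15.77 = 7.62 MPa

7.62 MPa


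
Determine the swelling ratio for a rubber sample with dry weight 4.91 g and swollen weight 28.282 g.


Q = W_swollen / W_dry
Q = 28.282 / 4.91
Q = 5.76

Q = 5.76


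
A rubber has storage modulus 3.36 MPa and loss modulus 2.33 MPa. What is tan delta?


tan delta = E'' / E'
= 2.33 / 3.36
= 0.6935

tan delta = 0.6935


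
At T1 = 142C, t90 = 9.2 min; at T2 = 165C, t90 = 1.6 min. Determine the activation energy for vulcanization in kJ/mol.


T1 = 415.15 K, T2 = 438.15 K
1/T1 - 1/T2 = 1.2644e-04
ln(t1/t2) = ln(9.2/1.6) = 1.7492
Ea = 8.314 * 1.7492 / 1.2644e-04 = 115013.6735 J/mol
Ea = 115.01 kJ/mol

115.01 kJ/mol


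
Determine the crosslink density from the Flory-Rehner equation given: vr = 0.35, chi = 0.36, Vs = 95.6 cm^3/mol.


ln(1 - vr) = ln(1 - 0.35) = -0.4308
Numerator = -((-0.4308) + 0.35 + 0.36 * 0.35^2) = 0.0367
Denominator = 95.6 * (0.35^(1/3) - 0.35/2) = 50.6422
nu = 0.0367 / 50.6422 = 7.2436e-04 mol/cm^3

7.2436e-04 mol/cm^3


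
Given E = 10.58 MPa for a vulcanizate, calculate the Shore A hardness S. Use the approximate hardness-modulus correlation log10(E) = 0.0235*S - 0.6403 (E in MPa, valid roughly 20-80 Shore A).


log10(E) = 0.0235*S - 0.6403  =>  S = (log10(E) + 0.6403) / 0.0235
log10(10.58) = 1.024486
S = (1.024486 + 0.6403) / 0.0235 = 1.664786 / 0.0235
S = 70.8

Shore A = 70.8


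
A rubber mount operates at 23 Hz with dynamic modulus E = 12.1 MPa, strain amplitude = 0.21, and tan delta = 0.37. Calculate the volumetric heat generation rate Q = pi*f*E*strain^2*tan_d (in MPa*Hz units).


Q = pi * f * E * strain^2 * tan_d
= pi * 23 * 12.1 * 0.21^2 * 0.37
= pi * 23 * 12.1 * 0.0441 * 0.37
= 14.2660

Q = 14.2660


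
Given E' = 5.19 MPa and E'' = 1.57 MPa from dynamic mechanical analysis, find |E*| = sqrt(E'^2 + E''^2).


|E*| = sqrt(E'^2 + E''^2)
= sqrt(5.19^2 + 1.57^2)
= sqrt(26.9361 + 2.4649)
= 5.422 MPa

5.422 MPa


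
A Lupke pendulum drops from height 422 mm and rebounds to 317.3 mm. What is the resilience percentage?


Resilience = h_rebound / h_drop * 100
= 317.3 / 422 * 100
= 75.2%

75.2%


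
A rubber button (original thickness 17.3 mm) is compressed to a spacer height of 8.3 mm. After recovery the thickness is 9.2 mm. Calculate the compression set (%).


CS = (t0 - recovered) / (t0 - ts) * 100
= (17.3 - 9.2) / (17.3 - 8.3) * 100
= 8.1 / 9.0 * 100
= 90.0%

90.0%


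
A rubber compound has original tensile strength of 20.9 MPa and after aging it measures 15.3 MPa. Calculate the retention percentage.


Retention = aged / original * 100
= 15.3 / 20.9 * 100
= 73.2%

73.2%


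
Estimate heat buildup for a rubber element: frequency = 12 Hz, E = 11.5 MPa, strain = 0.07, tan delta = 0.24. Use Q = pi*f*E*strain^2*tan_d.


Q = pi * f * E * strain^2 * tan_d
= pi * 12 * 11.5 * 0.07^2 * 0.24
= pi * 12 * 11.5 * 0.0049 * 0.24
= 0.5098

Q = 0.5098


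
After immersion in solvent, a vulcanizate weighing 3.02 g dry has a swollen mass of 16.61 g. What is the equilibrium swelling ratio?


Q = W_swollen / W_dry
Q = 16.61 / 3.02
Q = 5.5

Q = 5.5


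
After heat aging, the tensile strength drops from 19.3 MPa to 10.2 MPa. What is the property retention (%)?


Retention = aged / original * 100
= 10.2 / 19.3 * 100
= 52.8%

52.8%


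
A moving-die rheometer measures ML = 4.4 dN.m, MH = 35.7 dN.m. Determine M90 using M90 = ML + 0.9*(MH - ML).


M90 = ML + 0.9 * (MH - ML)
M90 = 4.4 + 0.9 * (35.7 - 4.4)
M90 = 4.4 + 0.9 * 31.3
M90 = 32.57 dN.m

32.57 dN.m


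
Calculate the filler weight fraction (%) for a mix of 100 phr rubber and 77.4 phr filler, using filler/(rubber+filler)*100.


Filler % = filler / (rubber + filler) * 100
= 77.4 / (100 + 77.4) * 100
= 77.4 / 177.4 * 100
= 43.63%

43.63%


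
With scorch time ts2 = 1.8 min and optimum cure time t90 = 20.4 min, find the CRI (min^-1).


CRI = 100 / (t90 - ts2)
= 100 / (20.4 - 1.8)
= 100 / 18.6
= 5.38 min^-1

5.38 min^-1


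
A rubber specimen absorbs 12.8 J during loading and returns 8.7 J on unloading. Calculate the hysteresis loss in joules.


Hysteresis loss = loading - unloading
= 12.8 - 8.7
= 4.1 J

4.1 J


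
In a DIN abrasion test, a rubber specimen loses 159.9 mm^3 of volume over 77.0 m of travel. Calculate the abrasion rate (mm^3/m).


Rate = volume_loss / distance
= 159.9 / 77.0
= 2.077 mm^3/m

2.077 mm^3/m


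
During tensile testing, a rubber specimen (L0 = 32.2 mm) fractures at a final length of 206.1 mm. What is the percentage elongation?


Elongation = (Lf - L0) / L0 * 100
= (206.1 - 32.2) / 32.2 * 100
= 173.9 / 32.2 * 100
= 540.1%

540.1%


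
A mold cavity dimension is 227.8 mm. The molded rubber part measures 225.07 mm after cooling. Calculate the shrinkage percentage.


Shrinkage = (mold - part) / mold * 100
= (227.8 - 225.07) / 227.8 * 100
= 2.73 / 227.8 * 100
= 1.2%

1.2%


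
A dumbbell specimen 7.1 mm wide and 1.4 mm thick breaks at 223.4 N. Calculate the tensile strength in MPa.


Area = width * thickness = 7.1 * 1.4 = 9.94 mm^2
TS = force / area = 223.4 / 9.94 = 22.47 MPa

22.47 MPa


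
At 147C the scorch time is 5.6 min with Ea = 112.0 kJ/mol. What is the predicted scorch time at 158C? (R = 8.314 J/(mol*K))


Convert temperatures: T1 = 147 + 273.15 = 420.15 K, T2 = 158 + 273.15 = 431.15 K
ts2_new = 5.6 * exp(112000 / 8.314 * (1/431.15 - 1/420.15))
1/T2 - 1/T1 = -6.0724e-05
ts2_new = 2.47 min

2.47 min


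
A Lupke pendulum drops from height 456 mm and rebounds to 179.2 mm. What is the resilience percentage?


Resilience = h_rebound / h_drop * 100
= 179.2 / 456 * 100
= 39.3%

39.3%


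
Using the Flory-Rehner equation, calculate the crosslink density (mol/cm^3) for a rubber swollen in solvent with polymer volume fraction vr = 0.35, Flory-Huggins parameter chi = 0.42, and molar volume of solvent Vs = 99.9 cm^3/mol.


ln(1 - vr) = ln(1 - 0.35) = -0.4308
Numerator = -((-0.4308) + 0.35 + 0.42 * 0.35^2) = 0.0293
Denominator = 99.9 * (0.35^(1/3) - 0.35/2) = 52.9200
nu = 0.0293 / 52.9200 = 5.5429e-04 mol/cm^3

5.5429e-04 mol/cm^3


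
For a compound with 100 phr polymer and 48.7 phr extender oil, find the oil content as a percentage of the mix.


Oil % = oil / (100 + oil) * 100
= 48.7 / (100 + 48.7) * 100
= 48.7 / 148.7 * 100
= 32.75%

32.75%


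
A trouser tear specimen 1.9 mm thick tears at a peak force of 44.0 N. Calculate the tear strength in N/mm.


Tear strength = force / thickness
= 44.0 / 1.9
= 23.16 N/mm

23.16 N/mm


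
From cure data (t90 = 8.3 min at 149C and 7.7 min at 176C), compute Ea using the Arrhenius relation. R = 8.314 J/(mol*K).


T1 = 422.15 K, T2 = 449.15 K
1/T1 - 1/T2 = 1.4240e-04
ln(t1/t2) = ln(8.3/7.7) = 0.0750
Ea = 8.314 * 0.0750 / 1.4240e-04 = 4380.9613 J/mol
Ea = 4.38 kJ/mol

4.38 kJ/mol


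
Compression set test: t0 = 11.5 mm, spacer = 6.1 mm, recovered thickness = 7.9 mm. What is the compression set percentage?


CS = (t0 - recovered) / (t0 - ts) * 100
= (11.5 - 7.9) / (11.5 - 6.1) * 100
= 3.6 / 5.4 * 100
= 66.7%

66.7%


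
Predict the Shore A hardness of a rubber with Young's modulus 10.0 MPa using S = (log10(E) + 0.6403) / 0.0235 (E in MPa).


log10(E) = 0.0235*S - 0.6403  =>  S = (log10(E) + 0.6403) / 0.0235
log10(10.0) = 1.000000
S = (1.000000 + 0.6403) / 0.0235 = 1.640300 / 0.0235
S = 69.8

Shore A = 69.8


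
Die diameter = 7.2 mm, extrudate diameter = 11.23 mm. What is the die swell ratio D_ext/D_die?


Die swell ratio = D_extrudate / D_die
= 11.23 / 7.2
= 1.56

Die swell = 1.56


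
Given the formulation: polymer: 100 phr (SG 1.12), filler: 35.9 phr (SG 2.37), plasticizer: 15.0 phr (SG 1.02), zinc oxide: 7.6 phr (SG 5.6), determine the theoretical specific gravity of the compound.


Sum of weights = 158.5
Volume contributions:
  polymer: 100/1.12 = 89.2857
  filler: 35.9/2.37 = 15.1477
  plasticizer: 15.0/1.02 = 14.7059
  zinc oxide: 7.6/5.6 = 1.3571
Sum of volumes = 120.4964
SG = 158.5 / 120.4964 = 1.315

SG = 1.315


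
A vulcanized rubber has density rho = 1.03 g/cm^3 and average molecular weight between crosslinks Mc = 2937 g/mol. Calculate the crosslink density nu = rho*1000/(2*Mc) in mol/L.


nu = rho * 1000 / (2 * Mc)
nu = 1.03 * 1000 / (2 * 2937)
nu = 1030.0 / 5874
nu = 0.1753 mol/L

0.1753 mol/L


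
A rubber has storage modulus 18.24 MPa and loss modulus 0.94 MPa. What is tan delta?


tan delta = E'' / E'
= 0.94 / 18.24
= 0.0515

tan delta = 0.0515


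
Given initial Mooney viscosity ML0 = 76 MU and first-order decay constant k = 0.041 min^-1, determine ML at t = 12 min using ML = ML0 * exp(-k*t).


ML = ML0 * exp(-k * t)
ML = 76 * exp(-0.041 * 12)
ML = 76 * 0.6114
ML = 46.47 MU

46.47 MU


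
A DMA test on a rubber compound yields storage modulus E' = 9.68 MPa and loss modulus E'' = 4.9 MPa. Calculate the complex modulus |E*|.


|E*| = sqrt(E'^2 + E''^2)
= sqrt(9.68^2 + 4.9^2)
= sqrt(93.7024 + 24.0100)
= 10.85 MPa

10.85 MPa


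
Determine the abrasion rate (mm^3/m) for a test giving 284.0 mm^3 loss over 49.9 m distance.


Rate = volume_loss / distance
= 284.0 / 49.9
= 5.691 mm^3/m

5.691 mm^3/m


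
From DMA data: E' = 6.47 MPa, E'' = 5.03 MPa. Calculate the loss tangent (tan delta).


tan delta = E'' / E'
= 5.03 / 6.47
= 0.7774

tan delta = 0.7774


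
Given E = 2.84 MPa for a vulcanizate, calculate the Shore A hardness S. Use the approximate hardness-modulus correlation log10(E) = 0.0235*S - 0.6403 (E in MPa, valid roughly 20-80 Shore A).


log10(E) = 0.0235*S - 0.6403  =>  S = (log10(E) + 0.6403) / 0.0235
log10(2.84) = 0.453318
S = (0.453318 + 0.6403) / 0.0235 = 1.093618 / 0.0235
S = 46.5

Shore A = 46.5


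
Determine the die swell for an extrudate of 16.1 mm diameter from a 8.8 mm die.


Die swell ratio = D_extrudate / D_die
= 16.1 / 8.8
= 1.83

Die swell = 1.83


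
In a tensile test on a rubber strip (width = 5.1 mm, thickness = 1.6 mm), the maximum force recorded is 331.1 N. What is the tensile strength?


Area = width * thickness = 5.1 * 1.6 = 8.16 mm^2
TS = force / area = 331.1 / 8.16 = 40.58 MPa

40.58 MPa


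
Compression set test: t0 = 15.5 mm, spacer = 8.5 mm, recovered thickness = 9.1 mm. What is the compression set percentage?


CS = (t0 - recovered) / (t0 - ts) * 100
= (15.5 - 9.1) / (15.5 - 8.5) * 100
= 6.4 / 7.0 * 100
= 91.4%

91.4%


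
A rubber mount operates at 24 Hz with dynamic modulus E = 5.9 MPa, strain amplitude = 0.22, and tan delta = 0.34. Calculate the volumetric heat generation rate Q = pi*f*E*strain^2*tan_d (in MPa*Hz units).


Q = pi * f * E * strain^2 * tan_d
= pi * 24 * 5.9 * 0.22^2 * 0.34
= pi * 24 * 5.9 * 0.0484 * 0.34
= 7.3204

Q = 7.3204


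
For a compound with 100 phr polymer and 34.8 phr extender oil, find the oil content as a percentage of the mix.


Oil % = oil / (100 + oil) * 100
= 34.8 / (100 + 34.8) * 100
= 34.8 / 134.8 * 100
= 25.82%

25.82%


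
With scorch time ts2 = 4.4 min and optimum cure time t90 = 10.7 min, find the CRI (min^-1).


CRI = 100 / (t90 - ts2)
= 100 / (10.7 - 4.4)
= 100 / 6.3
= 15.87 min^-1

15.87 min^-1


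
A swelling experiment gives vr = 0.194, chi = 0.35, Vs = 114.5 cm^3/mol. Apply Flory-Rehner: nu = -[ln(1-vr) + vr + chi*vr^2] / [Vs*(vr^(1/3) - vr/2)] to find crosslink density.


ln(1 - vr) = ln(1 - 0.194) = -0.2157
Numerator = -((-0.2157) + 0.194 + 0.35 * 0.194^2) = 0.0085
Denominator = 114.5 * (0.194^(1/3) - 0.194/2) = 55.1771
nu = 0.0085 / 55.1771 = 1.5403e-04 mol/cm^3

1.5403e-04 mol/cm^3


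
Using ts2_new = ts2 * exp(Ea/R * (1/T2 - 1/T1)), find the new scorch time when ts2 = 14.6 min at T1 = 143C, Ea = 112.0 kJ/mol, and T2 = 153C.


Convert temperatures: T1 = 143 + 273.15 = 416.15 K, T2 = 153 + 273.15 = 426.15 K
ts2_new = 14.6 * exp(112000 / 8.314 * (1/426.15 - 1/416.15))
1/T2 - 1/T1 = -5.6388e-05
ts2_new = 6.83 min

6.83 min


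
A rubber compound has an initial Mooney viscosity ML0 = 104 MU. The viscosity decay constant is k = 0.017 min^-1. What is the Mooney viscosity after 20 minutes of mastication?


ML = ML0 * exp(-k * t)
ML = 104 * exp(-0.017 * 20)
ML = 104 * 0.7118
ML = 74.02 MU

74.02 MU


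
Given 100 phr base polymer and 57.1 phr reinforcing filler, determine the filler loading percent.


Filler % = filler / (rubber + filler) * 100
= 57.1 / (100 + 57.1) * 100
= 57.1 / 157.1 * 100
= 36.35%

36.35%


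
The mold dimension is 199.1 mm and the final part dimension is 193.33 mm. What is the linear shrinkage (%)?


Shrinkage = (mold - part) / mold * 100
= (199.1 - 193.33) / 199.1 * 100
= 5.77 / 199.1 * 100
= 2.9%

2.9%


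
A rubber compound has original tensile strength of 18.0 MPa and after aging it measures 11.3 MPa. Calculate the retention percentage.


Retention = aged / original * 100
= 11.3 / 18.0 * 100
= 62.8%

62.8%


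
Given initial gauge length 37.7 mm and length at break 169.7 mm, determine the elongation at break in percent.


Elongation = (Lf - L0) / L0 * 100
= (169.7 - 37.7) / 37.7 * 100
= 132.0 / 37.7 * 100
= 350.1%

350.1%


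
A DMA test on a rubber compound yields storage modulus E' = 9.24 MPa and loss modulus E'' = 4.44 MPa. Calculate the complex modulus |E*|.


|E*| = sqrt(E'^2 + E''^2)
= sqrt(9.24^2 + 4.44^2)
= sqrt(85.3776 + 19.7136)
= 10.251 MPa

10.251 MPa


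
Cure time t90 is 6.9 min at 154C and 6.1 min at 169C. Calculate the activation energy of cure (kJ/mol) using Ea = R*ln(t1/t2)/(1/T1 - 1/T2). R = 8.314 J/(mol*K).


T1 = 427.15 K, T2 = 442.15 K
1/T1 - 1/T2 = 7.9422e-05
ln(t1/t2) = ln(6.9/6.1) = 0.1232
Ea = 8.314 * 0.1232 / 7.9422e-05 = 12900.1439 J/mol
Ea = 12.9 kJ/mol

12.9 kJ/mol


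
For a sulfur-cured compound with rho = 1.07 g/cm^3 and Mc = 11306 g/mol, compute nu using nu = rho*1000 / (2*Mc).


nu = rho * 1000 / (2 * Mc)
nu = 1.07 * 1000 / (2 * 11306)
nu = 1070.0 / 22612
nu = 0.0473 mol/L

0.0473 mol/L


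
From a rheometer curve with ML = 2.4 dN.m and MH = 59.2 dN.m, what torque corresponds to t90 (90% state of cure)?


M90 = ML + 0.9 * (MH - ML)
M90 = 2.4 + 0.9 * (59.2 - 2.4)
M90 = 2.4 + 0.9 * 56.8
M90 = 53.52 dN.m

53.52 dN.m


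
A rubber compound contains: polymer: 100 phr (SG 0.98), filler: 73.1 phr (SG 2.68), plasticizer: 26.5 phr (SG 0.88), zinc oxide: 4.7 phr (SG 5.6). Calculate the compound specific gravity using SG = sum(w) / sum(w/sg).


Sum of weights = 204.3
Volume contributions:
  polymer: 100/0.98 = 102.0408
  filler: 73.1/2.68 = 27.2761
  plasticizer: 26.5/0.88 = 30.1136
  zinc oxide: 4.7/5.6 = 0.8393
Sum of volumes = 160.2699
SG = 204.3 / 160.2699 = 1.275

SG = 1.275


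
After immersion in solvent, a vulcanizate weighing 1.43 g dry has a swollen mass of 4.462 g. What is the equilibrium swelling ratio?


Q = W_swollen / W_dry
Q = 4.462 / 1.43
Q = 3.12

Q = 3.12


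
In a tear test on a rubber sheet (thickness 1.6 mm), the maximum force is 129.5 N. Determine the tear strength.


Tear strength = force / thickness
= 129.5 / 1.6
= 80.94 N/mm

80.94 N/mm


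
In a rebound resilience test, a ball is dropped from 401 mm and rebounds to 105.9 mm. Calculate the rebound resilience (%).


Resilience = h_rebound / h_drop * 100
= 105.9 / 401 * 100
= 26.4%

26.4%


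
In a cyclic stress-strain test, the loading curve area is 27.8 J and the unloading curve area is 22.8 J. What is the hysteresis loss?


Hysteresis loss = loading - unloading
= 27.8 - 22.8
= 5.0 J

5.0 J


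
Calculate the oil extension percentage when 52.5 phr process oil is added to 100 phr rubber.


Oil % = oil / (100 + oil) * 100
= 52.5 / (100 + 52.5) * 100
= 52.5 / 152.5 * 100
= 34.43%

34.43%


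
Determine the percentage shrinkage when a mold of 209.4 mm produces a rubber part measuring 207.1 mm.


Shrinkage = (mold - part) / mold * 100
= (209.4 - 207.1) / 209.4 * 100
= 2.3 / 209.4 * 100
= 1.1%

1.1%


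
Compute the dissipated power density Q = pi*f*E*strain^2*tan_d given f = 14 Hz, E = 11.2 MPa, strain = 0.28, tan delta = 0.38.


Q = pi * f * E * strain^2 * tan_d
= pi * 14 * 11.2 * 0.28^2 * 0.38
= pi * 14 * 11.2 * 0.0784 * 0.38
= 14.6756

Q = 14.6756


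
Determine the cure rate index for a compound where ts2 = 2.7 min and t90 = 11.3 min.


CRI = 100 / (t90 - ts2)
= 100 / (11.3 - 2.7)
= 100 / 8.6
= 11.63 min^-1

11.63 min^-1


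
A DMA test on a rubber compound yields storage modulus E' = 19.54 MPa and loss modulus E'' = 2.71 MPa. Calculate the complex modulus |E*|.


|E*| = sqrt(E'^2 + E''^2)
= sqrt(19.54^2 + 2.71^2)
= sqrt(381.8116 + 7.3441)
= 19.727 MPa

19.727 MPa


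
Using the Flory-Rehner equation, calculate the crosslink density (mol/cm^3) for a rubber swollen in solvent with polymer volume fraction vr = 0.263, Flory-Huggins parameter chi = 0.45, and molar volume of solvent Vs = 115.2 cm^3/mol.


ln(1 - vr) = ln(1 - 0.263) = -0.3052
Numerator = -((-0.3052) + 0.263 + 0.45 * 0.263^2) = 0.0110
Denominator = 115.2 * (0.263^(1/3) - 0.263/2) = 58.6594
nu = 0.0110 / 58.6594 = 1.8823e-04 mol/cm^3

1.8823e-04 mol/cm^3


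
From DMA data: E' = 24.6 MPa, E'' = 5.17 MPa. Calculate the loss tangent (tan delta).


tan delta = E'' / E'
= 5.17 / 24.6
= 0.2102

tan delta = 0.2102


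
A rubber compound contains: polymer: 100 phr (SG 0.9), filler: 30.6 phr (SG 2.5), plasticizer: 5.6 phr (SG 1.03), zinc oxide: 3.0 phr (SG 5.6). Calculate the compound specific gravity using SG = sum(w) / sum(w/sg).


Sum of weights = 139.2
Volume contributions:
  polymer: 100/0.9 = 111.1111
  filler: 30.6/2.5 = 12.2400
  plasticizer: 5.6/1.03 = 5.4369
  zinc oxide: 3.0/5.6 = 0.5357
Sum of volumes = 129.3237
SG = 139.2 / 129.3237 = 1.076

SG = 1.076


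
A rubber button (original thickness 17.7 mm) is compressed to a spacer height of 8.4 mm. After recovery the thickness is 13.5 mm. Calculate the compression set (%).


CS = (t0 - recovered) / (t0 - ts) * 100
= (17.7 - 13.5) / (17.7 - 8.4) * 100
= 4.2 / 9.3 * 100
= 45.2%

45.2%


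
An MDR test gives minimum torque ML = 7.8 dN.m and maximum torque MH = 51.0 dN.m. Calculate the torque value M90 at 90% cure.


M90 = ML + 0.9 * (MH - ML)
M90 = 7.8 + 0.9 * (51.0 - 7.8)
M90 = 7.8 + 0.9 * 43.2
M90 = 46.68 dN.m

46.68 dN.m


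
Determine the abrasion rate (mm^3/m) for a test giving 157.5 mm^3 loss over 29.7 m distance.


Rate = volume_loss / distance
= 157.5 / 29.7
= 5.303 mm^3/m

5.303 mm^3/m


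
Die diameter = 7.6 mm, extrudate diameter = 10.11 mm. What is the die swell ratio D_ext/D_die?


Die swell ratio = D_extrudate / D_die
= 10.11 / 7.6
= 1.33

Die swell = 1.33


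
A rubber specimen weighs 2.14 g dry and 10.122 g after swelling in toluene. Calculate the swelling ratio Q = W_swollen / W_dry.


Q = W_swollen / W_dry
Q = 10.122 / 2.14
Q = 4.73

Q = 4.73


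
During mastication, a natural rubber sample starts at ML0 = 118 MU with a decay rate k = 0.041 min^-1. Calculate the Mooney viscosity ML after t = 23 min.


ML = ML0 * exp(-k * t)
ML = 118 * exp(-0.041 * 23)
ML = 118 * 0.3895
ML = 45.96 MU

45.96 MU


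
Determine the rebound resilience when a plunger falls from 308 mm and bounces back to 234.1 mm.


Resilience = h_rebound / h_drop * 100
= 234.1 / 308 * 100
= 76.0%

76.0%


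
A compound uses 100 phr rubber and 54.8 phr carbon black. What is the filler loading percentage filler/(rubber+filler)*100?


Filler % = filler / (rubber + filler) * 100
= 54.8 / (100 + 54.8) * 100
= 54.8 / 154.8 * 100
= 35.4%

35.4%


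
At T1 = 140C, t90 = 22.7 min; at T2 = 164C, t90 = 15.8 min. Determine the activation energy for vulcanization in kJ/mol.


T1 = 413.15 K, T2 = 437.15 K
1/T1 - 1/T2 = 1.3288e-04
ln(t1/t2) = ln(22.7/15.8) = 0.3624
Ea = 8.314 * 0.3624 / 1.3288e-04 = 22671.0303 J/mol
Ea = 22.67 kJ/mol

22.67 kJ/mol


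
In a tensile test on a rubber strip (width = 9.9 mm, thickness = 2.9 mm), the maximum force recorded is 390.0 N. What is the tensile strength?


Area = width * thickness = 9.9 * 2.9 = 28.71 mm^2
TS = force / area = 390.0 / 28.71 = 13.58 MPa

13.58 MPa


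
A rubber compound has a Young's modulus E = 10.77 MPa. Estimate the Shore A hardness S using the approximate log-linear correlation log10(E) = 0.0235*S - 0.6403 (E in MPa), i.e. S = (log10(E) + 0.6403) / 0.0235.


log10(E) = 0.0235*S - 0.6403  =>  S = (log10(E) + 0.6403) / 0.0235
log10(10.77) = 1.032216
S = (1.032216 + 0.6403) / 0.0235 = 1.672516 / 0.0235
S = 71.2

Shore A = 71.2


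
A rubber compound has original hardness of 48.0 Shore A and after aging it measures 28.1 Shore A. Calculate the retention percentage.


Retention = aged / original * 100
= 28.1 / 48.0 * 100
= 58.5%

58.5%


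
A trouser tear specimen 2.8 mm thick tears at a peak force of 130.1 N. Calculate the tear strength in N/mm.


Tear strength = force / thickness
= 130.1 / 2.8
= 46.46 N/mm

46.46 N/mm


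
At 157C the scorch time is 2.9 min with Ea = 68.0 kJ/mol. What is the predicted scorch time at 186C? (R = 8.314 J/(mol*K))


Convert temperatures: T1 = 157 + 273.15 = 430.15 K, T2 = 186 + 273.15 = 459.15 K
ts2_new = 2.9 * exp(68000 / 8.314 * (1/459.15 - 1/430.15))
1/T2 - 1/T1 = -1.4683e-04
ts2_new = 0.87 min

0.87 min


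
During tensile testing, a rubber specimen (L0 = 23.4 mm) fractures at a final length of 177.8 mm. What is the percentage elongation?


Elongation = (Lf - L0) / L0 * 100
= (177.8 - 23.4) / 23.4 * 100
= 154.4 / 23.4 * 100
= 659.8%

659.8%


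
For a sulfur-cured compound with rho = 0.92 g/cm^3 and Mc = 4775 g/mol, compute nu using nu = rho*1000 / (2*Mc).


nu = rho * 1000 / (2 * Mc)
nu = 0.92 * 1000 / (2 * 4775)
nu = 920.0 / 9550
nu = 0.0963 mol/L

0.0963 mol/L


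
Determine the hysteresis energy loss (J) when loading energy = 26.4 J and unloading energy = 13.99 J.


Hysteresis loss = loading - unloading
= 26.4 - 13.99
= 12.41 J

12.41 J


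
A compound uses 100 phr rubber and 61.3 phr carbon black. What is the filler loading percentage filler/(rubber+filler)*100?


Filler % = filler / (rubber + filler) * 100
= 61.3 / (100 + 61.3) * 100
= 61.3 / 161.3 * 100
= 38.0%

38.0%


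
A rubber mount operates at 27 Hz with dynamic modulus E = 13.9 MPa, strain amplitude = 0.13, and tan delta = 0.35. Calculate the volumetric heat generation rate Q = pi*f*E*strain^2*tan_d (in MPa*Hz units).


Q = pi * f * E * strain^2 * tan_d
= pi * 27 * 13.9 * 0.13^2 * 0.35
= pi * 27 * 13.9 * 0.0169 * 0.35
= 6.9740

Q = 6.9740


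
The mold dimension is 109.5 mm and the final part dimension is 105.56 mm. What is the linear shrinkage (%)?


Shrinkage = (mold - part) / mold * 100
= (109.5 - 105.56) / 109.5 * 100
= 3.94 / 109.5 * 100
= 3.6%

3.6%


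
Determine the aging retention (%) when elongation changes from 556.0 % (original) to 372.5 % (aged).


Retention = aged / original * 100
= 372.5 / 556.0 * 100
= 67.0%

67.0%


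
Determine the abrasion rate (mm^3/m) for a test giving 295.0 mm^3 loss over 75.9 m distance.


Rate = volume_loss / distance
= 295.0 / 75.9
= 3.887 mm^3/m

3.887 mm^3/m


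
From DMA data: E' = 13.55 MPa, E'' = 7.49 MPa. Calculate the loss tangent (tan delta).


tan delta = E'' / E'
= 7.49 / 13.55
= 0.5528

tan delta = 0.5528


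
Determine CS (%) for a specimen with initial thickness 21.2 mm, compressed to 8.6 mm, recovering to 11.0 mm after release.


CS = (t0 - recovered) / (t0 - ts) * 100
= (21.2 - 11.0) / (21.2 - 8.6) * 100
= 10.2 / 12.6 * 100
= 81.0%

81.0%


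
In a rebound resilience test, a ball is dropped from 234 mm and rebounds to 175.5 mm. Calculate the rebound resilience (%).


Resilience = h_rebound / h_drop * 100
= 175.5 / 234 * 100
= 75.0%

75.0%


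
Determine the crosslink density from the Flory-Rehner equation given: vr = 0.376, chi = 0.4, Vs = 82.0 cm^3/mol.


ln(1 - vr) = ln(1 - 0.376) = -0.4716
Numerator = -((-0.4716) + 0.376 + 0.4 * 0.376^2) = 0.0391
Denominator = 82.0 * (0.376^(1/3) - 0.376/2) = 43.7687
nu = 0.0391 / 43.7687 = 8.9229e-04 mol/cm^3

8.9229e-04 mol/cm^3


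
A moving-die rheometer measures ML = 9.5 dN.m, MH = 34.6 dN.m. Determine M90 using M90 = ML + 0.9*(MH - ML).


M90 = ML + 0.9 * (MH - ML)
M90 = 9.5 + 0.9 * (34.6 - 9.5)
M90 = 9.5 + 0.9 * 25.1
M90 = 32.09 dN.m

32.09 dN.m


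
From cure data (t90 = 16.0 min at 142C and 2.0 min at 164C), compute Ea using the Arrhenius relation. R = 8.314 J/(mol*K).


T1 = 415.15 K, T2 = 437.15 K
1/T1 - 1/T2 = 1.2122e-04
ln(t1/t2) = ln(16.0/2.0) = 2.0794
Ea = 8.314 * 2.0794 / 1.2122e-04 = 142616.4363 J/mol
Ea = 142.62 kJ/mol

142.62 kJ/mol


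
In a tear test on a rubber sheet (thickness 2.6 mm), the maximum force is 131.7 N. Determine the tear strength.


Tear strength = force / thickness
= 131.7 / 2.6
= 50.65 N/mm

50.65 N/mm


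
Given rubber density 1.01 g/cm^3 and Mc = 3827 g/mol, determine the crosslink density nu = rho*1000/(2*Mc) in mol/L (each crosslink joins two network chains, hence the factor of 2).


nu = rho * 1000 / (2 * Mc)
nu = 1.01 * 1000 / (2 * 3827)
nu = 1010.0 / 7654
nu = 0.1320 mol/L

0.1320 mol/L


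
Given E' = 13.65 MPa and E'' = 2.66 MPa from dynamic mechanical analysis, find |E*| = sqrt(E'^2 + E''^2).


|E*| = sqrt(E'^2 + E''^2)
= sqrt(13.65^2 + 2.66^2)
= sqrt(186.3225 + 7.0756)
= 13.907 MPa

13.907 MPa


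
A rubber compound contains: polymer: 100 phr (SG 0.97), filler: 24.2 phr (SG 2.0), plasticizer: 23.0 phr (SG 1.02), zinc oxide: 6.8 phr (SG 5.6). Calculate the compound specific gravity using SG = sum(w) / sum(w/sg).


Sum of weights = 154.0
Volume contributions:
  polymer: 100/0.97 = 103.0928
  filler: 24.2/2.0 = 12.1000
  plasticizer: 23.0/1.02 = 22.5490
  zinc oxide: 6.8/5.6 = 1.2143
Sum of volumes = 138.9561
SG = 154.0 / 138.9561 = 1.108

SG = 1.108


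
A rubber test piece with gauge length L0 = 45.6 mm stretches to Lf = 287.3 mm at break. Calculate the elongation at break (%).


Elongation = (Lf - L0) / L0 * 100
= (287.3 - 45.6) / 45.6 * 100
= 241.7 / 45.6 * 100
= 530.0%

530.0%


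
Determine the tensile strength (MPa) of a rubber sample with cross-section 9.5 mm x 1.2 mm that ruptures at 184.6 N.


Area = width * thickness = 9.5 * 1.2 = 11.4 mm^2
TS = force / area = 184.6 / 11.4 = 16.19 MPa

16.19 MPa


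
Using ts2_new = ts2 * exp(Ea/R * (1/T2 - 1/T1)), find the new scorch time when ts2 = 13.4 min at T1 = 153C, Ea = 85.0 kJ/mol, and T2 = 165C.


Convert temperatures: T1 = 153 + 273.15 = 426.15 K, T2 = 165 + 273.15 = 438.15 K
ts2_new = 13.4 * exp(85000 / 8.314 * (1/438.15 - 1/426.15))
1/T2 - 1/T1 = -6.4268e-05
ts2_new = 6.95 min

6.95 min


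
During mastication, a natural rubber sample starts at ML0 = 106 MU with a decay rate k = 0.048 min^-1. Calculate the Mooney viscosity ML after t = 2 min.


ML = ML0 * exp(-k * t)
ML = 106 * exp(-0.048 * 2)
ML = 106 * 0.9085
ML = 96.3 MU

96.3 MU


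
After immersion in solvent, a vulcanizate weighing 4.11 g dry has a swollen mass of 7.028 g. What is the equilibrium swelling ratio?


Q = W_swollen / W_dry
Q = 7.028 / 4.11
Q = 1.71

Q = 1.71


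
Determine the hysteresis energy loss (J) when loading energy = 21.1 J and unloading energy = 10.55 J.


Hysteresis loss = loading - unloading
= 21.1 - 10.55
= 10.55 J

10.55 J


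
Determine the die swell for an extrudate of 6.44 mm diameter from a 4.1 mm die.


Die swell ratio = D_extrudate / D_die
= 6.44 / 4.1
= 1.571

Die swell = 1.571


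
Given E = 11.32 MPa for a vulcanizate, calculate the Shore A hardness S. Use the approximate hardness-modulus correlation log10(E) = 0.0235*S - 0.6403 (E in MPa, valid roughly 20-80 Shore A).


log10(E) = 0.0235*S - 0.6403  =>  S = (log10(E) + 0.6403) / 0.0235
log10(11.32) = 1.053846
S = (1.053846 + 0.6403) / 0.0235 = 1.694146 / 0.0235
S = 72.1

Shore A = 72.1


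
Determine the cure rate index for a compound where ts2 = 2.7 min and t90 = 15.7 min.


CRI = 100 / (t90 - ts2)
= 100 / (15.7 - 2.7)
= 100 / 13.0
= 7.69 min^-1

7.69 min^-1


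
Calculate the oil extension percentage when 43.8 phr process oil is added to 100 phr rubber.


Oil % = oil / (100 + oil) * 100
= 43.8 / (100 + 43.8) * 100
= 43.8 / 143.8 * 100
= 30.46%

30.46%


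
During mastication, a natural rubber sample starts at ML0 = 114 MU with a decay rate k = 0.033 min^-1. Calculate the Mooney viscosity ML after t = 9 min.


ML = ML0 * exp(-k * t)
ML = 114 * exp(-0.033 * 9)
ML = 114 * 0.7430
ML = 84.71 MU

84.71 MU


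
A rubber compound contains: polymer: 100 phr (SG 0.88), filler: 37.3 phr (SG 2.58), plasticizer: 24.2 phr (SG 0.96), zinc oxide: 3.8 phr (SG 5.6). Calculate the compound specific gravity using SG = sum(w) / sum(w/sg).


Sum of weights = 165.3
Volume contributions:
  polymer: 100/0.88 = 113.6364
  filler: 37.3/2.58 = 14.4574
  plasticizer: 24.2/0.96 = 25.2083
  zinc oxide: 3.8/5.6 = 0.6786
Sum of volumes = 153.9806
SG = 165.3 / 153.9806 = 1.074

SG = 1.074


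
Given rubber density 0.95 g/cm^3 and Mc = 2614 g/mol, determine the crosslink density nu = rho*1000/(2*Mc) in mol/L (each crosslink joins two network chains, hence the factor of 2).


nu = rho * 1000 / (2 * Mc)
nu = 0.95 * 1000 / (2 * 2614)
nu = 950.0 / 5228
nu = 0.1817 mol/L

0.1817 mol/L


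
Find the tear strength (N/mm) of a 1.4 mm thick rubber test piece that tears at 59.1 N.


Tear strength = force / thickness
= 59.1 / 1.4
= 42.21 N/mm

42.21 N/mm


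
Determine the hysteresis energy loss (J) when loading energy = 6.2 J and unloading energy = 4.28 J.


Hysteresis loss = loading - unloading
= 6.2 - 4.28
= 1.92 J

1.92 J


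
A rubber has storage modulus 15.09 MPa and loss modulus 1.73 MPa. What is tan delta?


tan delta = E'' / E'
= 1.73 / 15.09
= 0.1146

tan delta = 0.1146


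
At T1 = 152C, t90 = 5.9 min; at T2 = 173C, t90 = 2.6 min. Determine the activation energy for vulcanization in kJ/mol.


T1 = 425.15 K, T2 = 446.15 K
1/T1 - 1/T2 = 1.1071e-04
ln(t1/t2) = ln(5.9/2.6) = 0.8194
Ea = 8.314 * 0.8194 / 1.1071e-04 = 61536.3094 J/mol
Ea = 61.54 kJ/mol

61.54 kJ/mol


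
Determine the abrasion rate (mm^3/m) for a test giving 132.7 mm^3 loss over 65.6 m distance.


Rate = volume_loss / distance
= 132.7 / 65.6
= 2.023 mm^3/m

2.023 mm^3/m


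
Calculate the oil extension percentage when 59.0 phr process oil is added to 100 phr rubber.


Oil % = oil / (100 + oil) * 100
= 59.0 / (100 + 59.0) * 100
= 59.0 / 159.0 * 100
= 37.11%

37.11%


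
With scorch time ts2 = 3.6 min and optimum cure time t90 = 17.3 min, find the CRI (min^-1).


CRI = 100 / (t90 - ts2)
= 100 / (17.3 - 3.6)
= 100 / 13.7
= 7.3 min^-1

7.3 min^-1


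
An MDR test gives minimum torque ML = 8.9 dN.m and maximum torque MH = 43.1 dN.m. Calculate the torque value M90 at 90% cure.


M90 = ML + 0.9 * (MH - ML)
M90 = 8.9 + 0.9 * (43.1 - 8.9)
M90 = 8.9 + 0.9 * 34.2
M90 = 39.68 dN.m

39.68 dN.m


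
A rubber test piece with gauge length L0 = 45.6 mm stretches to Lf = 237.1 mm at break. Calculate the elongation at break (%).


Elongation = (Lf - L0) / L0 * 100
= (237.1 - 45.6) / 45.6 * 100
= 191.5 / 45.6 * 100
= 420.0%

420.0%


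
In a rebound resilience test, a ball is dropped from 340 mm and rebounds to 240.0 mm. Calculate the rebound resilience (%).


Resilience = h_rebound / h_drop * 100
= 240.0 / 340 * 100
= 70.6%

70.6%


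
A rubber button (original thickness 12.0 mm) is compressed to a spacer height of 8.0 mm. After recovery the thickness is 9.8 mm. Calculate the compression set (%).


CS = (t0 - recovered) / (t0 - ts) * 100
= (12.0 - 9.8) / (12.0 - 8.0) * 100
= 2.2 / 4.0 * 100
= 55.0%

55.0%


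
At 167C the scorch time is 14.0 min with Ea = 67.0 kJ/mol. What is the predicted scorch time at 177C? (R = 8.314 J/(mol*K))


Convert temperatures: T1 = 167 + 273.15 = 440.15 K, T2 = 177 + 273.15 = 450.15 K
ts2_new = 14.0 * exp(67000 / 8.314 * (1/450.15 - 1/440.15))
1/T2 - 1/T1 = -5.0471e-05
ts2_new = 9.32 min

9.32 min


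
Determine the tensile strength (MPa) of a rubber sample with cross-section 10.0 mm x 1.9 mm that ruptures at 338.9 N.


Area = width * thickness = 10.0 * 1.9 = 19.0 mm^2
TS = force / area = 338.9 / 19.0 = 17.84 MPa

17.84 MPa


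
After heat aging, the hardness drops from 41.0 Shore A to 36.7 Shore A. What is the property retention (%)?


Retention = aged / original * 100
= 36.7 / 41.0 * 100
= 89.5%

89.5%


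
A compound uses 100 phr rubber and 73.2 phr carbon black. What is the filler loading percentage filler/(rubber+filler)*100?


Filler % = filler / (rubber + filler) * 100
= 73.2 / (100 + 73.2) * 100
= 73.2 / 173.2 * 100
= 42.26%

42.26%


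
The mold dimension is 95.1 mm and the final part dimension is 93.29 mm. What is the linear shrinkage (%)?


Shrinkage = (mold - part) / mold * 100
= (95.1 - 93.29) / 95.1 * 100
= 1.81 / 95.1 * 100
= 1.9%

1.9%


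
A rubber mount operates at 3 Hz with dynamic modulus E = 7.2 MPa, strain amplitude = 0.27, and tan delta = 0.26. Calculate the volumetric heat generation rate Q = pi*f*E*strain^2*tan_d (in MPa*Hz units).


Q = pi * f * E * strain^2 * tan_d
= pi * 3 * 7.2 * 0.27^2 * 0.26
= pi * 3 * 7.2 * 0.0729 * 0.26
= 1.2862

Q = 1.2862


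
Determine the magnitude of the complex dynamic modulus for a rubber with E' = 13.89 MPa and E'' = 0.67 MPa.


|E*| = sqrt(E'^2 + E''^2)
= sqrt(13.89^2 + 0.67^2)
= sqrt(192.9321 + 0.4489)
= 13.906 MPa

13.906 MPa


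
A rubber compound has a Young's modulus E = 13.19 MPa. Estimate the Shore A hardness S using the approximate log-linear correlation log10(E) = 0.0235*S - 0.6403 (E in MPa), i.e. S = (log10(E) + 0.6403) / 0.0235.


log10(E) = 0.0235*S - 0.6403  =>  S = (log10(E) + 0.6403) / 0.0235
log10(13.19) = 1.120245
S = (1.120245 + 0.6403) / 0.0235 = 1.760545 / 0.0235
S = 74.9

Shore A = 74.9
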